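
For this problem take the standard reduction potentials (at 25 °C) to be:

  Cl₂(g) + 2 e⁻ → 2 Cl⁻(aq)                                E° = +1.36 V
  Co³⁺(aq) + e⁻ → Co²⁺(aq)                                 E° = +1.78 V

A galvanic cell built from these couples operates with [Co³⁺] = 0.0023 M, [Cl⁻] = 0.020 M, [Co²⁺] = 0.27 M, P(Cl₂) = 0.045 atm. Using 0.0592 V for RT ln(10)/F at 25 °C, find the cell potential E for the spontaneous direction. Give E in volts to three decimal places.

Co³⁺/Co²⁺ is the cathode (higher E°), Cl₂/Cl⁻ the anode: E°cell = +1.78 − (+1.36) = +0.42 V, n = 2.
Overall: 2 Co³⁺(aq) + 2 Cl⁻(aq) → 2 Co²⁺(aq) + Cl₂(g)
Q = [Co²⁺]^2·P(Cl₂) / ([Co³⁺]^2·[Cl⁻]^2); log Q = 6.190.
E = E° − (0.0592/n) log Q = +0.42 − (0.0592/2)(6.190) = +0.237 V.

+0.237 V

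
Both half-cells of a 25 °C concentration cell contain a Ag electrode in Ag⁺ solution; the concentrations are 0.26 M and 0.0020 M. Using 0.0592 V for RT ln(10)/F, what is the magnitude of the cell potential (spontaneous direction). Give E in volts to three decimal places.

For a concentration cell E°cell = 0. The 0.26 M side is the cathode (reduction is favoured where [Ag⁺] is higher).
With n = 1, E = −(0.0592/1) log([Ag⁺]ₐₙ/[Ag⁺]꜀ₐₜ) = −(0.0592/1) log(0.002/0.26) = −(0.0592/1)(-2.114) = +0.125 V.

+0.125 V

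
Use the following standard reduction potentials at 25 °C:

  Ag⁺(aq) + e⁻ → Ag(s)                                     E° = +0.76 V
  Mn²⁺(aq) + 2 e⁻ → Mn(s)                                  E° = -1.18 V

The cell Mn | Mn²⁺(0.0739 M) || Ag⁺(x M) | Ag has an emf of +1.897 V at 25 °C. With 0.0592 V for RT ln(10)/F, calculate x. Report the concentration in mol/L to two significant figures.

0.051 M

Ag⁺/Ag is the cathode, Mn²⁺/Mn the anode: E°cell = +1.94 V, n = 2.
Overall reaction: 2 Ag⁺(aq) + Mn(s) → 2 Ag(s) + Mn²⁺(aq); Q = [Mn²⁺]^1/[Ag⁺]^2.
From E = E° − (0.0592/n) log Q: log Q = (E° − E)·n/0.0592 = (+1.94 − (+1.897))·2/0.0592 = 1.4527.
So 2·log[Ag⁺] = 1·log(0.0739) − log Q = -1.1314 − (1.4527) = -2.5841; log[Ag⁺] = -2.5841 / 2 = -1.2920; [Ag⁺] = 10^(-1.2920) ≈ 0.051 M.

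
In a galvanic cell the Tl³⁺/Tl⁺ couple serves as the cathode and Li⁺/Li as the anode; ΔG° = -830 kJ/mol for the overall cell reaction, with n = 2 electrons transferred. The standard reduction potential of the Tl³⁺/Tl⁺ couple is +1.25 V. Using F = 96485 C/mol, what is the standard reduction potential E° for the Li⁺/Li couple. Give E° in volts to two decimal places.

E°cell = −ΔG°/(nF) = −(-830×10³)/((2)(96485)) = +4.301 V.
Since Tl³⁺/Tl⁺ is the cathode and Li⁺/Li the anode, E°cell = E°(Tl³⁺/Tl⁺) − E°(Li⁺/Li).
So E°(Li⁺/Li) = E°(Tl³⁺/Tl⁺) − E°cell = (+1.25) − (+4.301) = -3.05 V.

-3.05 V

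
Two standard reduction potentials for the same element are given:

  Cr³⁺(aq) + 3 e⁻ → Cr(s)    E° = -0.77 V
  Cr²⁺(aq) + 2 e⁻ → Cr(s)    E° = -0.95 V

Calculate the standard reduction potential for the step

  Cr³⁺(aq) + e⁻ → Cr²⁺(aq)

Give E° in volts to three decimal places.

Sequential free energies add, so n₃E°₃ = n₁E°₁ + n₂E°₂.
With n₃ = 3, and the known step contributing 2×(-0.95) V, the unknown satisfies 1·E° = 3×(-0.77) − 2×(-0.95) = -0.410.
E° = -0.410 / 1 = -0.410 V.

-0.410 V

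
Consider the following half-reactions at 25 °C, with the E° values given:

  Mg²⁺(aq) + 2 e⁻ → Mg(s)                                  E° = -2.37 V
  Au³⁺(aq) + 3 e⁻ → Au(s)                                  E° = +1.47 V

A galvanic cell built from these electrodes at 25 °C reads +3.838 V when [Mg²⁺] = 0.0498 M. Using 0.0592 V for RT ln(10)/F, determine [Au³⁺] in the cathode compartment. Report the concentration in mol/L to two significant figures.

0.0088 M

Au³⁺/Au is the cathode, Mg²⁺/Mg the anode: E°cell = +3.84 V, n = 6.
Overall reaction: 2 Au³⁺(aq) + 3 Mg(s) → 2 Au(s) + 3 Mg²⁺(aq); Q = [Mg²⁺]^3/[Au³⁺]^2.
From E = E° − (0.0592/n) log Q: log Q = (E° − E)·n/0.0592 = (+3.84 − (+3.838))·6/0.0592 = 0.2027.
So 2·log[Au³⁺] = 3·log(0.0498) − log Q = -3.9083 − (0.2027) = -4.1110; log[Au³⁺] = -4.1110 / 2 = -2.0555; [Au³⁺] = 10^(-2.0555) ≈ 0.0088 M.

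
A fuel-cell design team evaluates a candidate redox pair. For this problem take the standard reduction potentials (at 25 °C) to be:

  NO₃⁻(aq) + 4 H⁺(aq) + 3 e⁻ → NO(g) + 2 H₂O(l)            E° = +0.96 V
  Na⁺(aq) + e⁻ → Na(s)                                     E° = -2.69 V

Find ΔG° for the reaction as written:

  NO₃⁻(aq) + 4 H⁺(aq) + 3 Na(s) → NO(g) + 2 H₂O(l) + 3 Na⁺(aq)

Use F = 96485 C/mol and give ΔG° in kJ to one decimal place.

-1056.5 kJ

As written, NO₃⁻/NO is reduced (cathode) and Na⁺/Na is oxidised (anode), so E°cell = (+0.96) − (-2.69) = +3.65 V.
Balancing electrons gives n = 3.
ΔG° = −nFE° = −(3)(96485)(+3.65) = -1,056,511 J = -1056.5 kJ.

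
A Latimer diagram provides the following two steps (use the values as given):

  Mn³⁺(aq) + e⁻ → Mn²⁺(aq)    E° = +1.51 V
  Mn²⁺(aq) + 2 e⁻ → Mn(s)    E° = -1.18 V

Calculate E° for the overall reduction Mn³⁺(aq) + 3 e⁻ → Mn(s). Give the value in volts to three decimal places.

Standard free energies of sequential steps add: ΔG°₃ = ΔG°₁ + ΔG°₂, so n₃E°₃ = n₁E°₁ + n₂E°₂.
E°₃ = (1×+1.51 + 2×-1.18) / 3 = (-0.850) / 3 = -0.283 V.
Simply averaging or adding the two E° values would be wrong; the electron-weighted sum is required.

-0.283 V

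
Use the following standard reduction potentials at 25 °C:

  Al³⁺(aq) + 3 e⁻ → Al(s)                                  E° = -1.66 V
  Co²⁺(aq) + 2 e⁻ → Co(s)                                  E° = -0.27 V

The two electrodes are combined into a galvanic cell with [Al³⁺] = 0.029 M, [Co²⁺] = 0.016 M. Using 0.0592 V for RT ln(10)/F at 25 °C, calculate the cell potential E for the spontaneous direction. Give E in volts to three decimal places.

+1.367 V

Co²⁺/Co is the cathode (higher E°), Al³⁺/Al the anode: E°cell = -0.27 − (-1.66) = +1.39 V, n = 6.
Overall: 3 Co²⁺(aq) + 2 Al(s) → 3 Co(s) + 2 Al³⁺(aq)
Q = [Al³⁺]^2 / ([Co²⁺]^3); log Q = 2.312.
E = E° − (0.0592/n) log Q = +1.39 − (0.0592/6)(2.312) = +1.367 V.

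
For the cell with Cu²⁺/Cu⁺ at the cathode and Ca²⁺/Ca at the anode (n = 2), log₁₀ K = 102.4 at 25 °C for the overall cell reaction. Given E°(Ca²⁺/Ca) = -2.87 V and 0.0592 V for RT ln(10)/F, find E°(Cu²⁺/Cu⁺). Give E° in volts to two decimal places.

E°cell = (0.0592/n)·log K = (0.0592/2)(102.4) = +3.031 V.
Since Cu²⁺/Cu⁺ is the cathode and Ca²⁺/Ca the anode, E°cell = E°(Cu²⁺/Cu⁺) − E°(Ca²⁺/Ca).
So E°(Cu²⁺/Cu⁺) = E°cell + E°(Ca²⁺/Ca) = +3.031 + (-2.87) = +0.16 V.

+0.16 V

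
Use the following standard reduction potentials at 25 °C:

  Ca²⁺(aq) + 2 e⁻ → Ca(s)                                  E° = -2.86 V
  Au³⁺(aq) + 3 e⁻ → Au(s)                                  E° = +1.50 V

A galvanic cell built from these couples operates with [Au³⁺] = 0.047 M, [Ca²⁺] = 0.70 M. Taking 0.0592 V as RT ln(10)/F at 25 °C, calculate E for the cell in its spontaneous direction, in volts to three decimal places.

+4.338 V

Au³⁺/Au is the cathode (higher E°), Ca²⁺/Ca the anode: E°cell = +1.50 − (-2.86) = +4.36 V, n = 6.
Overall: 2 Au³⁺(aq) + 3 Ca(s) → 2 Au(s) + 3 Ca²⁺(aq)
Q = [Ca²⁺]^3 / ([Au³⁺]^2); log Q = 2.191.
E = E° − (0.0592/n) log Q = +4.36 − (0.0592/6)(2.191) = +4.338 V.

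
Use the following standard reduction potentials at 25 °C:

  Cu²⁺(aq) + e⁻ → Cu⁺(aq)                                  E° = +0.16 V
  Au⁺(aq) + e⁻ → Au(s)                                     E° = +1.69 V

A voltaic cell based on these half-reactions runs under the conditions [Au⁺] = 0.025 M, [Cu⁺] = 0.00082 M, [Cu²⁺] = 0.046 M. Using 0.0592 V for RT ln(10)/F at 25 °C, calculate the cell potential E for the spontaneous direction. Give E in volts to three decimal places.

+1.332 V

Au⁺/Au is the cathode (higher E°), Cu²⁺/Cu⁺ the anode: E°cell = +1.69 − (+0.16) = +1.53 V, n = 1.
Overall: Au⁺(aq) + Cu⁺(aq) → Au(s) + Cu²⁺(aq)
Q = [Cu²⁺] / ([Au⁺]·[Cu⁺]); log Q = 3.351.
E = E° − (0.0592/n) log Q = +1.53 − (0.0592/1)(3.351) = +1.332 V.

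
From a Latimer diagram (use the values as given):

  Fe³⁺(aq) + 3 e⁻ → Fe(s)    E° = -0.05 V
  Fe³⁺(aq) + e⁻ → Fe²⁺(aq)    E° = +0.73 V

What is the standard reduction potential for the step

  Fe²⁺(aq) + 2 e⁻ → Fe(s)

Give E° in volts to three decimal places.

Sequential free energies add, so n₃E°₃ = n₁E°₁ + n₂E°₂.
With n₃ = 3, and the known step contributing 1×(+0.73) V, the unknown satisfies 2·E° = 3×(-0.05) − 1×(+0.73) = -0.880.
E° = -0.880 / 2 = -0.440 V.

-0.440 V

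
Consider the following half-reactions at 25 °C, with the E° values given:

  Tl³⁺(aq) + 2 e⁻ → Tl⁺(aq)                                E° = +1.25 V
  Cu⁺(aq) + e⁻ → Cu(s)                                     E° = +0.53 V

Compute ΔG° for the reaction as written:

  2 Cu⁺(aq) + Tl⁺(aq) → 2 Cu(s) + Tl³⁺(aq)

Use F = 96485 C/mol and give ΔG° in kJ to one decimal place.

As written, Cu⁺/Cu is reduced (cathode) and Tl³⁺/Tl⁺ is oxidised (anode), so E°cell = (+0.53) − (+1.25) = -0.72 V.
Balancing electrons gives n = 2.
ΔG° = −nFE° = −(2)(96485)(-0.72) = 138,938 J = +138.9 kJ.

+138.9 kJ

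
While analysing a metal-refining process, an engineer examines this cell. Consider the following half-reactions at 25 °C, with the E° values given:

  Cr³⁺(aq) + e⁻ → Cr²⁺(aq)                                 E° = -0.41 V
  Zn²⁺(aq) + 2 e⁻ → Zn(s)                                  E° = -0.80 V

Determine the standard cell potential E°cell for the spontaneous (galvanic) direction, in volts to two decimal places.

The Cr³⁺/Cr²⁺ couple has the higher reduction potential, so it is the cathode; Zn²⁺/Zn is oxidised at the anode.
E°cell = E°(cathode) − E°(anode) = (-0.41) − (-0.80) = +0.39 V.

+0.39 V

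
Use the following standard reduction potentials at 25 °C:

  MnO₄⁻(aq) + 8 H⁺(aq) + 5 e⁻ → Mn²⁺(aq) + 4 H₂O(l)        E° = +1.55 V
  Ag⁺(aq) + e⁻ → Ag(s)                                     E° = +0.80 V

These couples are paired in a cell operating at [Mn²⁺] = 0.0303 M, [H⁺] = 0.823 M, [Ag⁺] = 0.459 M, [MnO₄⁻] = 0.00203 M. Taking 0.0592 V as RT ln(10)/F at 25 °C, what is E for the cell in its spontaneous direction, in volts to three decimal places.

+0.748 V

MnO₄⁻/Mn²⁺ is the cathode (higher E°), Ag⁺/Ag the anode: E°cell = +1.55 − (+0.80) = +0.75 V, n = 5.
Overall: MnO₄⁻(aq) + 8 H⁺(aq) + 5 Ag(s) → Mn²⁺(aq) + 4 H₂O(l) + 5 Ag⁺(aq)
Q = [Mn²⁺]·[Ag⁺]^5 / ([MnO₄⁻]·[H⁺]^8); log Q = 0.160.
E = E° − (0.0592/n) log Q = +0.75 − (0.0592/5)(0.160) = +0.748 V.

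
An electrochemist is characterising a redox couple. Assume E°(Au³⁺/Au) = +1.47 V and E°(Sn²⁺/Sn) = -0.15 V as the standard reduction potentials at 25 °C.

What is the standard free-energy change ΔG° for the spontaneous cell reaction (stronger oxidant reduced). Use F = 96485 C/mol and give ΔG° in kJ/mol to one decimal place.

Au³⁺/Au (E° = +1.47 V) is the cathode; Sn²⁺/Sn (E° = -0.15 V) is the anode, so E°cell = +1.62 V.
Balancing electrons gives n = 6 (lcm of 3 and 2).
ΔG° = −nFE° = −(6)(96485)(+1.62) = -937,834 J = -937.8 kJ/mol.

-937.8 kJ/mol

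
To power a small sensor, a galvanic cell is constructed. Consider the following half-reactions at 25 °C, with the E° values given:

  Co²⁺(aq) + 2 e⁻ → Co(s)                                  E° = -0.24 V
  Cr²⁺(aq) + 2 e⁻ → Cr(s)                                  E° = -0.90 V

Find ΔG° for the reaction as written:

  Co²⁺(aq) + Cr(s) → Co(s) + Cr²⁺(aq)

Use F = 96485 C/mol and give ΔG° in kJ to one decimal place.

As written, Co²⁺/Co is reduced (cathode) and Cr²⁺/Cr is oxidised (anode), so E°cell = (-0.24) − (-0.90) = +0.66 V.
Balancing electrons gives n = 2.
ΔG° = −nFE° = −(2)(96485)(+0.66) = -127,360 J = -127.4 kJ.

-127.4 kJ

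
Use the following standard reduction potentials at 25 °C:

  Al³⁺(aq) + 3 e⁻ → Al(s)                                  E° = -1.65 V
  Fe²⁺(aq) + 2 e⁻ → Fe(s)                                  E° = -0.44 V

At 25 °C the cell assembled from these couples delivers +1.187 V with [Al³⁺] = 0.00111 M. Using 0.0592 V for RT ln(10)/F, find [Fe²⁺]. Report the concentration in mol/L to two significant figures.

Fe²⁺/Fe is the cathode, Al³⁺/Al the anode: E°cell = +1.21 V, n = 6.
Overall reaction: 3 Fe²⁺(aq) + 2 Al(s) → 3 Fe(s) + 2 Al³⁺(aq); Q = [Al³⁺]^2/[Fe²⁺]^3.
From E = E° − (0.0592/n) log Q: log Q = (E° − E)·n/0.0592 = (+1.21 − (+1.187))·6/0.0592 = 2.3311.
So 3·log[Fe²⁺] = 2·log(0.00111) − log Q = -5.9094 − (2.3311) = -8.2405; log[Fe²⁺] = -8.2405 / 3 = -2.7468; [Fe²⁺] = 10^(-2.7468) ≈ 0.0018 M.

0.0018 M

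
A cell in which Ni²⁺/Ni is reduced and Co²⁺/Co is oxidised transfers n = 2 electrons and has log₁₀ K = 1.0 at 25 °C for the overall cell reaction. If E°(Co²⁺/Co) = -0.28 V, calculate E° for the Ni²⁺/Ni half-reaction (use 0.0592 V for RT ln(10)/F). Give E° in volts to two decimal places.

E°cell = (0.0592/n)·log K = (0.0592/2)(1.0) = +0.030 V.
Since Ni²⁺/Ni is the cathode and Co²⁺/Co the anode, E°cell = E°(Ni²⁺/Ni) − E°(Co²⁺/Co).
So E°(Ni²⁺/Ni) = E°cell + E°(Co²⁺/Co) = +0.030 + (-0.28) = -0.25 V.

-0.25 V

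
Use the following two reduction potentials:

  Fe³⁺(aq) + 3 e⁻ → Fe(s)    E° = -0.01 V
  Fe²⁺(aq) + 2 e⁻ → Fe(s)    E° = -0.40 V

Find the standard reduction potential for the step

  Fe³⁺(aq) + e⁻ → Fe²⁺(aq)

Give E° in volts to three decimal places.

+0.770 V

Sequential free energies add, so n₃E°₃ = n₁E°₁ + n₂E°₂.
With n₃ = 3, and the known step contributing 2×(-0.40) V, the unknown satisfies 1·E° = 3×(-0.01) − 2×(-0.40) = +0.770.
E° = +0.770 / 1 = +0.770 V.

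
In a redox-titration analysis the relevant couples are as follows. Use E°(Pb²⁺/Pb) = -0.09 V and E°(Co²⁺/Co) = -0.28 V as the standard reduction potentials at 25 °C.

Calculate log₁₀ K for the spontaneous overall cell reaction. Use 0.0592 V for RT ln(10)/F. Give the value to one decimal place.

6.4

Cathode: Pb²⁺/Pb; anode: Co²⁺/Co. E°cell = +0.19 V, n = 2.
log K = nE°cell / 0.0592 = (2)(+0.19) / 0.0592 = 6.4.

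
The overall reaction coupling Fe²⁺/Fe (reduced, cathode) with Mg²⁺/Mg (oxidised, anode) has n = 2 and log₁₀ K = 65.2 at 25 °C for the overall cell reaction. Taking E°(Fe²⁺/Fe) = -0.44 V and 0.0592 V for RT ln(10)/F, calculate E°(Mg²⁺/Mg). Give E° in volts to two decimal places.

-2.37 V

E°cell = (0.0592/n)·log K = (0.0592/2)(65.2) = +1.930 V.
Since Fe²⁺/Fe is the cathode and Mg²⁺/Mg the anode, E°cell = E°(Fe²⁺/Fe) − E°(Mg²⁺/Mg).
So E°(Mg²⁺/Mg) = E°(Fe²⁺/Fe) − E°cell = (-0.44) − (+1.930) = -2.37 V.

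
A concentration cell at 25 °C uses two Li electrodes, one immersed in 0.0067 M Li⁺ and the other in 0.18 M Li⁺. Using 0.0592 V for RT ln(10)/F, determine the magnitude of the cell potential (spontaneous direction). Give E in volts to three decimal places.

For a concentration cell E°cell = 0. The 0.18 M side is the cathode (reduction is favoured where [Li⁺] is higher).
With n = 1, E = −(0.0592/1) log([Li⁺]ₐₙ/[Li⁺]꜀ₐₜ) = −(0.0592/1) log(0.0067/0.18) = −(0.0592/1)(-1.429) = +0.085 V.

+0.085 V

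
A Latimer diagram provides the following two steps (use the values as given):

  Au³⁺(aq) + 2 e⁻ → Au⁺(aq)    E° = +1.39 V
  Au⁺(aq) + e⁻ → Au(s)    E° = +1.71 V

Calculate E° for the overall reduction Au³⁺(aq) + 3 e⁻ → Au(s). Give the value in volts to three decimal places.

Since ΔG° = −nFE° is additive over sequential reductions, n₃E°₃ = n₁E°₁ + n₂E°₂.
E°₃ = (2×+1.39 + 1×+1.71) / 3 = (+4.490) / 3 = +1.497 V.

+1.497 V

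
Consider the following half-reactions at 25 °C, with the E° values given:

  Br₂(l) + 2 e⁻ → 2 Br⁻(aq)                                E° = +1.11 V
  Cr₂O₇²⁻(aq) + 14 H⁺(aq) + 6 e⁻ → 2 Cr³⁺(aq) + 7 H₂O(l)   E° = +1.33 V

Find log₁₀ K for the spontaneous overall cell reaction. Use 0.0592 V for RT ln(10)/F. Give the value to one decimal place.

22.3

Cathode: Cr₂O₇²⁻/Cr³⁺; anode: Br₂/Br⁻. E°cell = +0.22 V, n = 6.
log K = nE°cell / 0.0592 = (6)(+0.22) / 0.0592 = 22.3.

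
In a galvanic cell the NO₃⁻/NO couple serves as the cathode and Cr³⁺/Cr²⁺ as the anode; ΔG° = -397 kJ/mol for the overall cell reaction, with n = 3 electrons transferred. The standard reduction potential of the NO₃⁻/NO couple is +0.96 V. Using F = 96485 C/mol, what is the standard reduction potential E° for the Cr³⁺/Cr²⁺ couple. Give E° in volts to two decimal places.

-0.41 V

E°cell = −ΔG°/(nF) = −(-397×10³)/((3)(96485)) = +1.372 V.
Since NO₃⁻/NO is the cathode and Cr³⁺/Cr²⁺ the anode, E°cell = E°(NO₃⁻/NO) − E°(Cr³⁺/Cr²⁺).
So E°(Cr³⁺/Cr²⁺) = E°(NO₃⁻/NO) − E°cell = (+0.96) − (+1.372) = -0.41 V.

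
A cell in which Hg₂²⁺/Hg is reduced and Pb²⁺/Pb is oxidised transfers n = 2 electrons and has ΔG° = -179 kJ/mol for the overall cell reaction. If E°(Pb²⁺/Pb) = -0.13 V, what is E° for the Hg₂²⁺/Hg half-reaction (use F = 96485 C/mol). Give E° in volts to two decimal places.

+0.80 V

E°cell = −ΔG°/(nF) = −(-179×10³)/((2)(96485)) = +0.928 V.
Since Hg₂²⁺/Hg is the cathode and Pb²⁺/Pb the anode, E°cell = E°(Hg₂²⁺/Hg) − E°(Pb²⁺/Pb).
So E°(Hg₂²⁺/Hg) = E°cell + E°(Pb²⁺/Pb) = +0.928 + (-0.13) = +0.80 V.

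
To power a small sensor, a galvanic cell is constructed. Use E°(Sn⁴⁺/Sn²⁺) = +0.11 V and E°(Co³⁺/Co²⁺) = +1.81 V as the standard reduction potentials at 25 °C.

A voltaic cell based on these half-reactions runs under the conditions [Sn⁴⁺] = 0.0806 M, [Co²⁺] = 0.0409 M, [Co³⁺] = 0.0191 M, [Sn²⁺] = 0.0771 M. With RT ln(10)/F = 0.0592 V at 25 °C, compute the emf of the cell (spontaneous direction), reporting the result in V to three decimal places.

+1.680 V

Co³⁺/Co²⁺ is the cathode (higher E°), Sn⁴⁺/Sn²⁺ the anode: E°cell = +1.81 − (+0.11) = +1.70 V, n = 2.
Overall: 2 Co³⁺(aq) + Sn²⁺(aq) → 2 Co²⁺(aq) + Sn⁴⁺(aq)
Q = [Co²⁺]^2·[Sn⁴⁺] / ([Co³⁺]^2·[Sn²⁺]); log Q = 0.681.
E = E° − (0.0592/n) log Q = +1.70 − (0.0592/2)(0.681) = +1.680 V.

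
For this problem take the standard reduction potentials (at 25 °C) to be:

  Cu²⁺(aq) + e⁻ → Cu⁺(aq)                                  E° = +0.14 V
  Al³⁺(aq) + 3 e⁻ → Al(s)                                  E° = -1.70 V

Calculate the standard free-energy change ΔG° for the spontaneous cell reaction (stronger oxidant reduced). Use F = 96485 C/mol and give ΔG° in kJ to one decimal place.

Cu²⁺/Cu⁺ (E° = +0.14 V) is the cathode; Al³⁺/Al (E° = -1.70 V) is the anode, so E°cell = +1.84 V.
Balancing electrons gives n = 3 (lcm of 1 and 3).
ΔG° = −nFE° = −(3)(96485)(+1.84) = -532,597 J = -532.6 kJ.

-532.6 kJ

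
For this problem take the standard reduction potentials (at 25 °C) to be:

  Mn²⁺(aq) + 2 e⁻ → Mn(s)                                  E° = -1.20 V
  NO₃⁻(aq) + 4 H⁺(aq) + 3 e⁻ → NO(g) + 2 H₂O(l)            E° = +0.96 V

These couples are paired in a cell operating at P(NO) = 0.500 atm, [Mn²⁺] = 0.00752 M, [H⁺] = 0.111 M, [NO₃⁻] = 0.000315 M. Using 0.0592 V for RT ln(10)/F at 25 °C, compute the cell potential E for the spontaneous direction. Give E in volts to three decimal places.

NO₃⁻/NO is the cathode (higher E°), Mn²⁺/Mn the anode: E°cell = +0.96 − (-1.20) = +2.16 V, n = 6.
Overall: 2 NO₃⁻(aq) + 8 H⁺(aq) + 3 Mn(s) → 2 NO(g) + 4 H₂O(l) + 3 Mn²⁺(aq)
Q = P(NO)^2·[Mn²⁺]^3 / ([NO₃⁻]^2·[H⁺]^8); log Q = 7.667.
E = E° − (0.0592/n) log Q = +2.16 − (0.0592/6)(7.667) = +2.084 V.

+2.084 V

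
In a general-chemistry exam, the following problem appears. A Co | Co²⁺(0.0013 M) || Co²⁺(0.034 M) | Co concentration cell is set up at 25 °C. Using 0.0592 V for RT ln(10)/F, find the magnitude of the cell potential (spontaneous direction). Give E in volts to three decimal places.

+0.042 V

For a concentration cell E°cell = 0. The 0.034 M side is the cathode (reduction is favoured where [Co²⁺] is higher).
With n = 2, E = −(0.0592/2) log([Co²⁺]ₐₙ/[Co²⁺]꜀ₐₜ) = −(0.0592/2) log(0.0013/0.034) = −(0.0592/2)(-1.418) = +0.042 V.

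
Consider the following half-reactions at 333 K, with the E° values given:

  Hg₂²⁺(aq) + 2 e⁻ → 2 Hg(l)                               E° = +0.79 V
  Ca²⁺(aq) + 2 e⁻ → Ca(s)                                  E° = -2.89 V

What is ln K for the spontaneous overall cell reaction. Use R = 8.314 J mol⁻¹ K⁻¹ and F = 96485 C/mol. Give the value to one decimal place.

256.5

Cathode: Hg₂²⁺/Hg; anode: Ca²⁺/Ca. E°cell = (+0.79) − (-2.89) = +3.68 V, with n = 2.
ΔG° = −nFE° = −RT ln K, so ln K = nFE°/(RT) = (2)(96485)(+3.68) / ((8.314)(333)) = 256.498.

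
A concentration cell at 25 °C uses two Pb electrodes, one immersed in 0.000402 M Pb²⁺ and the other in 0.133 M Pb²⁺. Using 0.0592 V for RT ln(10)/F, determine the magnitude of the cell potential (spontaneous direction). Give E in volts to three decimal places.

For a concentration cell E°cell = 0. The 0.133 M side is the cathode (reduction is favoured where [Pb²⁺] is higher).
With n = 2, E = −(0.0592/2) log([Pb²⁺]ₐₙ/[Pb²⁺]꜀ₐₜ) = −(0.0592/2) log(0.000402/0.133) = −(0.0592/2)(-2.520) = +0.075 V.

+0.075 V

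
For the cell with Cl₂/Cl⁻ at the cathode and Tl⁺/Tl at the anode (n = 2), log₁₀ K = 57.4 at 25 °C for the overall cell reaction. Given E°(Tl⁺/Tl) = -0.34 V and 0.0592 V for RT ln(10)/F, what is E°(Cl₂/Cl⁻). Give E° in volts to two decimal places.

+1.36 V

E°cell = (0.0592/n)·log K = (0.0592/2)(57.4) = +1.699 V.
Since Cl₂/Cl⁻ is the cathode and Tl⁺/Tl the anode, E°cell = E°(Cl₂/Cl⁻) − E°(Tl⁺/Tl).
So E°(Cl₂/Cl⁻) = E°cell + E°(Tl⁺/Tl) = +1.699 + (-0.34) = +1.36 V.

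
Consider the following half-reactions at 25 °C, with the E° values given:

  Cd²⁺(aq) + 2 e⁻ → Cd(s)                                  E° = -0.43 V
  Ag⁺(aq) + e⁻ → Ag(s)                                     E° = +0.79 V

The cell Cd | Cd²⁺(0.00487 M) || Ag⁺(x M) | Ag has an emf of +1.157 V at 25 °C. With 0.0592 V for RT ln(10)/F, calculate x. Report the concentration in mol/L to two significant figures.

0.0060 M

Ag⁺/Ag is the cathode, Cd²⁺/Cd the anode: E°cell = +1.22 V, n = 2.
Overall reaction: 2 Ag⁺(aq) + Cd(s) → 2 Ag(s) + Cd²⁺(aq); Q = [Cd²⁺]^1/[Ag⁺]^2.
From E = E° − (0.0592/n) log Q: log Q = (E° − E)·n/0.0592 = (+1.22 − (+1.157))·2/0.0592 = 2.1284.
So 2·log[Ag⁺] = 1·log(0.00487) − log Q = -2.3125 − (2.1284) = -4.4409; log[Ag⁺] = -4.4409 / 2 = -2.2205; [Ag⁺] = 10^(-2.2205) ≈ 0.0060 M.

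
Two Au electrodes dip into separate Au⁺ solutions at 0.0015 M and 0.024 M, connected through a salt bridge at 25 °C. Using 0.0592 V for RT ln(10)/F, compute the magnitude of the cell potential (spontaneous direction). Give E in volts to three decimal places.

+0.071 V

For a concentration cell E°cell = 0. The 0.024 M side is the cathode (reduction is favoured where [Au⁺] is higher).
With n = 1, E = −(0.0592/1) log([Au⁺]ₐₙ/[Au⁺]꜀ₐₜ) = −(0.0592/1) log(0.0015/0.024) = −(0.0592/1)(-1.204) = +0.071 V.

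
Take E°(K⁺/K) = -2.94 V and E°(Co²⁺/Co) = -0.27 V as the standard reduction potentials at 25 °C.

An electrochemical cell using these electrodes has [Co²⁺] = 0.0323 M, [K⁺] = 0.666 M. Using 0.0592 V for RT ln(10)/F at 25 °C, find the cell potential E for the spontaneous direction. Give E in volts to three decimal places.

+2.636 V

Co²⁺/Co is the cathode (higher E°), K⁺/K the anode: E°cell = -0.27 − (-2.94) = +2.67 V, n = 2.
Overall: Co²⁺(aq) + 2 K(s) → Co(s) + 2 K⁺(aq)
Q = [K⁺]^2 / ([Co²⁺]); log Q = 1.138.
E = E° − (0.0592/n) log Q = +2.67 − (0.0592/2)(1.138) = +2.636 V.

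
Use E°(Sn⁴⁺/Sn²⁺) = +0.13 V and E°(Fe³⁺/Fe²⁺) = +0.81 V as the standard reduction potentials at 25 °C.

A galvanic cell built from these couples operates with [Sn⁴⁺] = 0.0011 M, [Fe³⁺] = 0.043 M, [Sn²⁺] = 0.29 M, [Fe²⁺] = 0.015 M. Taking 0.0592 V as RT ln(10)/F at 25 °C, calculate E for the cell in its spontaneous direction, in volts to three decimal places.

+0.779 V

Fe³⁺/Fe²⁺ is the cathode (higher E°), Sn⁴⁺/Sn²⁺ the anode: E°cell = +0.81 − (+0.13) = +0.68 V, n = 2.
Overall: 2 Fe³⁺(aq) + Sn²⁺(aq) → 2 Fe²⁺(aq) + Sn⁴⁺(aq)
Q = [Fe²⁺]^2·[Sn⁴⁺] / ([Fe³⁺]^2·[Sn²⁺]); log Q = -3.336.
E = E° − (0.0592/n) log Q = +0.68 − (0.0592/2)(-3.336) = +0.779 V.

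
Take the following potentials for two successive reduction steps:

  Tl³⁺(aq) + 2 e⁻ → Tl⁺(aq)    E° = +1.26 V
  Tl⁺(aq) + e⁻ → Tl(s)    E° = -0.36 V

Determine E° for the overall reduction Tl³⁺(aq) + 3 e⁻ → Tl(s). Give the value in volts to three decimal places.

+0.720 V

Standard free energies of sequential steps add: ΔG°₃ = ΔG°₁ + ΔG°₂, so n₃E°₃ = n₁E°₁ + n₂E°₂.
E°₃ = (2×+1.26 + 1×-0.36) / 3 = (+2.160) / 3 = +0.720 V.
Simply averaging or adding the two E° values would be wrong; the electron-weighted sum is required.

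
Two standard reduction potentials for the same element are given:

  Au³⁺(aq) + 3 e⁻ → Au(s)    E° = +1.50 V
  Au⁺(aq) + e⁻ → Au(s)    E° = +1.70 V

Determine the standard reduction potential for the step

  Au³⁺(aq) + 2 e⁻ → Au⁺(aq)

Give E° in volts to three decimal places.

Sequential free energies add, so n₃E°₃ = n₁E°₁ + n₂E°₂.
With n₃ = 3, and the known step contributing 1×(+1.70) V, the unknown satisfies 2·E° = 3×(+1.50) − 1×(+1.70) = +2.800.
E° = +2.800 / 2 = +1.400 V.

+1.400 V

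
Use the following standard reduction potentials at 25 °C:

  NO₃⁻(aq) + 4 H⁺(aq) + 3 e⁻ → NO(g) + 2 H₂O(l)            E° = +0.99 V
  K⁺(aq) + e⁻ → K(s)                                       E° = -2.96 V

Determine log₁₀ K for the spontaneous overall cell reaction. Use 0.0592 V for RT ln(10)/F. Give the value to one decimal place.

Cathode: NO₃⁻/NO; anode: K⁺/K. E°cell = +3.95 V, n = 3.
log K = nE°cell / 0.0592 = (3)(+3.95) / 0.0592 = 200.2.

200.2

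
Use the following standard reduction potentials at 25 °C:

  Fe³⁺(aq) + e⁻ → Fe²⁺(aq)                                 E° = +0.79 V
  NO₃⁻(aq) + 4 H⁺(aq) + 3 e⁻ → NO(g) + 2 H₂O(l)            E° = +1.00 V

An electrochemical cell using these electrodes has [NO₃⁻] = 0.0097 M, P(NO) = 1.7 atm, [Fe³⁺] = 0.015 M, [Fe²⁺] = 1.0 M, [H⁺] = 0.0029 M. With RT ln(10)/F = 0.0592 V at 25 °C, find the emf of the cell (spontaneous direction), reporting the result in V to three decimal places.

NO₃⁻/NO is the cathode (higher E°), Fe³⁺/Fe²⁺ the anode: E°cell = +1.00 − (+0.79) = +0.21 V, n = 3.
Overall: NO₃⁻(aq) + 4 H⁺(aq) + 3 Fe²⁺(aq) → NO(g) + 2 H₂O(l) + 3 Fe³⁺(aq)
Q = P(NO)·[Fe³⁺]^3 / ([NO₃⁻]·[H⁺]^4·[Fe²⁺]^3); log Q = 6.922.
E = E° − (0.0592/n) log Q = +0.21 − (0.0592/3)(6.922) = +0.073 V.

+0.073 V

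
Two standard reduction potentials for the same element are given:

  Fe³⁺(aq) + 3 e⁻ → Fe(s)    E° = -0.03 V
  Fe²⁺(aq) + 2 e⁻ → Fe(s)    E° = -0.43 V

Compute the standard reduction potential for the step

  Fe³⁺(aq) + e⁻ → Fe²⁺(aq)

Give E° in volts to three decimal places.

+0.770 V

Sequential free energies add, so n₃E°₃ = n₁E°₁ + n₂E°₂.
With n₃ = 3, and the known step contributing 2×(-0.43) V, the unknown satisfies 1·E° = 3×(-0.03) − 2×(-0.43) = +0.770.
E° = +0.770 / 1 = +0.770 V.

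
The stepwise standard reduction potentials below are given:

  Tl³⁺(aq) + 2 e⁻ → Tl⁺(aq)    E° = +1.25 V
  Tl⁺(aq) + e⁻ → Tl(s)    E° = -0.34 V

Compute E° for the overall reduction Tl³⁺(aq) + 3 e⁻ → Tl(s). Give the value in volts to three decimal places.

Adding the free-energy changes (−nFE°) of the two steps gives −n₃FE°₃ = −n₁FE°₁ − n₂FE°₂.
E°₃ = (2×+1.25 + 1×-0.34) / 3 = (+2.160) / 3 = +0.720 V.
Simply averaging or adding the two E° values would be wrong; the electron-weighted sum is required.

+0.720 V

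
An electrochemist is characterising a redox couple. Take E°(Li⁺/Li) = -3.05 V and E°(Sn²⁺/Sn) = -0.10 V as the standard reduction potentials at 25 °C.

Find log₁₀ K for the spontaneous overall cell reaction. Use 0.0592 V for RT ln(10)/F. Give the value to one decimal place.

99.7

Cathode: Sn²⁺/Sn; anode: Li⁺/Li. E°cell = +2.95 V, n = 2.
log K = nE°cell / 0.0592 = (2)(+2.95) / 0.0592 = 99.7.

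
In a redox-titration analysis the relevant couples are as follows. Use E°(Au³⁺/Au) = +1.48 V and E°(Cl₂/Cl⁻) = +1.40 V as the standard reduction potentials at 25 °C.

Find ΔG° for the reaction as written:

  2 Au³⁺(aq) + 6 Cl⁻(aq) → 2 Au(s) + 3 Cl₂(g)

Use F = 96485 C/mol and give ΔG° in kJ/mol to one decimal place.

-46.3 kJ/mol

As written, Au³⁺/Au is reduced (cathode) and Cl₂/Cl⁻ is oxidised (anode), so E°cell = (+1.48) − (+1.40) = +0.08 V.
Balancing electrons gives n = 6.
ΔG° = −nFE° = −(6)(96485)(+0.08) = -46,313 J = -46.3 kJ/mol.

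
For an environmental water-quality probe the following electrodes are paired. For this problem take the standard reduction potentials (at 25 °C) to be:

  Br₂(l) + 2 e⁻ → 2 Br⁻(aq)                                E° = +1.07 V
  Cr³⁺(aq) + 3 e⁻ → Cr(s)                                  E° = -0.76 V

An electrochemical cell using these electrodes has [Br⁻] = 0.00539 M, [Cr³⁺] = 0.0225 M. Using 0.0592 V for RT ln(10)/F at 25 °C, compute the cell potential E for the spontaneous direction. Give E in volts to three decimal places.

+1.997 V

Br₂/Br⁻ is the cathode (higher E°), Cr³⁺/Cr the anode: E°cell = +1.07 − (-0.76) = +1.83 V, n = 6.
Overall: 3 Br₂(l) + 2 Cr(s) → 6 Br⁻(aq) + 2 Cr³⁺(aq)
Q = [Br⁻]^6·[Cr³⁺]^2; log Q = -16.906.
E = E° − (0.0592/n) log Q = +1.83 − (0.0592/6)(-16.906) = +1.997 V.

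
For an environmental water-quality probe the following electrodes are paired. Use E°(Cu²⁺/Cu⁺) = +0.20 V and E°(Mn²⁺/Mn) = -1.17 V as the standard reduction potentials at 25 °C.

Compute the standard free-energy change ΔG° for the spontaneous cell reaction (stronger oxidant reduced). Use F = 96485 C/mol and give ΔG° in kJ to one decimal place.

Cu²⁺/Cu⁺ (E° = +0.20 V) is the cathode; Mn²⁺/Mn (E° = -1.17 V) is the anode, so E°cell = +1.37 V.
Balancing electrons gives n = 2 (lcm of 1 and 2).
ΔG° = −nFE° = −(2)(96485)(+1.37) = -264,369 J = -264.4 kJ.

-264.4 kJ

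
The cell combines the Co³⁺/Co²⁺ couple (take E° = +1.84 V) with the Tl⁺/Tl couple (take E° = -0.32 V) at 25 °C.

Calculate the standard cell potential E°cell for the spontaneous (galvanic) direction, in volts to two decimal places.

+2.16 V

The Co³⁺/Co²⁺ couple has the higher reduction potential, so it is the cathode; Tl⁺/Tl is oxidised at the anode.
E°cell = E°(cathode) − E°(anode) = (+1.84) − (-0.32) = +2.16 V.
Since E°cell > 0, the reaction is spontaneous under standard conditions.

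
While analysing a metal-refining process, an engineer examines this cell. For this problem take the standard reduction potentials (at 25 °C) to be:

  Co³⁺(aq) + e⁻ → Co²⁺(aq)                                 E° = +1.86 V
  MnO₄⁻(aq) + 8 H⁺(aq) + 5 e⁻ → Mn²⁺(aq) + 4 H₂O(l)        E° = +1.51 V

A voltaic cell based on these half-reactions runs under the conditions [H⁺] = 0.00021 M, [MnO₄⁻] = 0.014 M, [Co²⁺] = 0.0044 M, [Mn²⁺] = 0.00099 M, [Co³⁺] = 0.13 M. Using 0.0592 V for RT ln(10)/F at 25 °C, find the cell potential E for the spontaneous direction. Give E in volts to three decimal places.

Co³⁺/Co²⁺ is the cathode (higher E°), MnO₄⁻/Mn²⁺ the anode: E°cell = +1.86 − (+1.51) = +0.35 V, n = 5.
Overall: 5 Co³⁺(aq) + Mn²⁺(aq) + 4 H₂O(l) → 5 Co²⁺(aq) + MnO₄⁻(aq) + 8 H⁺(aq)
Q = [Co²⁺]^5·[MnO₄⁻]·[H⁺]^8 / ([Co³⁺]^5·[Mn²⁺]); log Q = -35.624.
E = E° − (0.0592/n) log Q = +0.35 − (0.0592/5)(-35.624) = +0.772 V.

+0.772 V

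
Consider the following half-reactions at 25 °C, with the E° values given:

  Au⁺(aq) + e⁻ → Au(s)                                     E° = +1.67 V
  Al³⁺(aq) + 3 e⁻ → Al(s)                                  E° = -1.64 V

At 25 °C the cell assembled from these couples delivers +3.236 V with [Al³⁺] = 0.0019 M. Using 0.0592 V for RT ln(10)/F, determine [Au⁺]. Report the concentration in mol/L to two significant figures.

Au⁺/Au is the cathode, Al³⁺/Al the anode: E°cell = +3.31 V, n = 3.
Overall reaction: 3 Au⁺(aq) + Al(s) → 3 Au(s) + Al³⁺(aq); Q = [Al³⁺]^1/[Au⁺]^3.
From E = E° − (0.0592/n) log Q: log Q = (E° − E)·n/0.0592 = (+3.31 − (+3.236))·3/0.0592 = 3.7500.
So 3·log[Au⁺] = 1·log(0.0019) − log Q = -2.7212 − (3.7500) = -6.4712; log[Au⁺] = -6.4712 / 3 = -2.1571; [Au⁺] = 10^(-2.1571) ≈ 0.0070 M.

0.0070 M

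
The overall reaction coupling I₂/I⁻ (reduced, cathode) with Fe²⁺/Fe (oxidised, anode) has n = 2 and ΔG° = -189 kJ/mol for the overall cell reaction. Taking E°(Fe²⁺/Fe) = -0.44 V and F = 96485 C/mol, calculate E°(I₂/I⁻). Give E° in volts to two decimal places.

+0.54 V

E°cell = −ΔG°/(nF) = −(-189×10³)/((2)(96485)) = +0.979 V.
Since I₂/I⁻ is the cathode and Fe²⁺/Fe the anode, E°cell = E°(I₂/I⁻) − E°(Fe²⁺/Fe).
So E°(I₂/I⁻) = E°cell + E°(Fe²⁺/Fe) = +0.979 + (-0.44) = +0.54 V.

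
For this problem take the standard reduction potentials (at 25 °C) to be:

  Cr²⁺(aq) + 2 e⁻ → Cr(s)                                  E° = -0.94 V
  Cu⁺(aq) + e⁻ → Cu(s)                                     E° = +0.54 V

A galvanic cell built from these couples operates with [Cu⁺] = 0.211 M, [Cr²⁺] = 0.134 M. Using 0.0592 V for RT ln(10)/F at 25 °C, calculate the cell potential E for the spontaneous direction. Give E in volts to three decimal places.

Cu⁺/Cu is the cathode (higher E°), Cr²⁺/Cr the anode: E°cell = +0.54 − (-0.94) = +1.48 V, n = 2.
Overall: 2 Cu⁺(aq) + Cr(s) → 2 Cu(s) + Cr²⁺(aq)
Q = [Cr²⁺] / ([Cu⁺]^2); log Q = 0.479.
E = E° − (0.0592/n) log Q = +1.48 − (0.0592/2)(0.479) = +1.466 V.

+1.466 V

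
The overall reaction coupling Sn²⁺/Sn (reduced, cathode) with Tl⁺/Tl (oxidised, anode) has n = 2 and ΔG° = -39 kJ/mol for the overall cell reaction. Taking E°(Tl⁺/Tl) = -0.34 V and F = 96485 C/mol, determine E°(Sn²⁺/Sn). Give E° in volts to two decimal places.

E°cell = −ΔG°/(nF) = −(-39×10³)/((2)(96485)) = +0.202 V.
Since Sn²⁺/Sn is the cathode and Tl⁺/Tl the anode, E°cell = E°(Sn²⁺/Sn) − E°(Tl⁺/Tl).
So E°(Sn²⁺/Sn) = E°cell + E°(Tl⁺/Tl) = +0.202 + (-0.34) = -0.14 V.

-0.14 V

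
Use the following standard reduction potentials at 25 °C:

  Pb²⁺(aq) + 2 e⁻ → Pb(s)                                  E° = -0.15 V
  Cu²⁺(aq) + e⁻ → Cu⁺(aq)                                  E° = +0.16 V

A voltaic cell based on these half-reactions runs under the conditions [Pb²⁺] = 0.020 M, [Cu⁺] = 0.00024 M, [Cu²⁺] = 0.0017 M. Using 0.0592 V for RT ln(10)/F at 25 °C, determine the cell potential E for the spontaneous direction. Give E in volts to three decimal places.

Cu²⁺/Cu⁺ is the cathode (higher E°), Pb²⁺/Pb the anode: E°cell = +0.16 − (-0.15) = +0.31 V, n = 2.
Overall: 2 Cu²⁺(aq) + Pb(s) → 2 Cu⁺(aq) + Pb²⁺(aq)
Q = [Cu⁺]^2·[Pb²⁺] / ([Cu²⁺]^2); log Q = -3.399.
E = E° − (0.0592/n) log Q = +0.31 − (0.0592/2)(-3.399) = +0.411 V.

+0.411 V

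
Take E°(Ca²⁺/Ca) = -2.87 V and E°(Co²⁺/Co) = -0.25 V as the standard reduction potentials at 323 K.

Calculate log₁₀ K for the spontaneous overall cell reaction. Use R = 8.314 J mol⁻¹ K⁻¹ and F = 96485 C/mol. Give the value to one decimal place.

Cathode: Co²⁺/Co; anode: Ca²⁺/Ca. E°cell = (-0.25) − (-2.87) = +2.62 V, with n = 2.
ΔG° = −nFE° = −RT ln K, so ln K = nFE°/(RT) = (2)(96485)(+2.62) / ((8.314)(323)) = 188.269.
log₁₀ K = 188.269 / ln 10 = 81.8.

81.8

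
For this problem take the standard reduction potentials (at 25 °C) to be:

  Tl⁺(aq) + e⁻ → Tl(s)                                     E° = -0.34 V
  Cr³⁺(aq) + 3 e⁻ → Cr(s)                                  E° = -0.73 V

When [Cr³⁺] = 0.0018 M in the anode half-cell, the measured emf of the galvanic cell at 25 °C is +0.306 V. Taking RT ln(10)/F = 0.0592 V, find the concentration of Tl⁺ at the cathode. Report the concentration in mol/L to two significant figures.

Tl⁺/Tl is the cathode, Cr³⁺/Cr the anode: E°cell = +0.39 V, n = 3.
Overall reaction: 3 Tl⁺(aq) + Cr(s) → 3 Tl(s) + Cr³⁺(aq); Q = [Cr³⁺]^1/[Tl⁺]^3.
From E = E° − (0.0592/n) log Q: log Q = (E° − E)·n/0.0592 = (+0.39 − (+0.306))·3/0.0592 = 4.2568.
So 3·log[Tl⁺] = 1·log(0.0018) − log Q = -2.7447 − (4.2568) = -7.0015; log[Tl⁺] = -7.0015 / 3 = -2.3338; [Tl⁺] = 10^(-2.3338) ≈ 0.0046 M.

0.0046 M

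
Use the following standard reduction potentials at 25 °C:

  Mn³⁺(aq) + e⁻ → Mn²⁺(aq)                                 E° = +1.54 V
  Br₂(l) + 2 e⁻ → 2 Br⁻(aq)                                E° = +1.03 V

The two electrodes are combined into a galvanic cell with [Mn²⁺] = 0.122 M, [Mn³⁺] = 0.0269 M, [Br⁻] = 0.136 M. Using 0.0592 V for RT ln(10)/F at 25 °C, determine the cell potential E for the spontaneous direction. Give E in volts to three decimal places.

+0.420 V

Mn³⁺/Mn²⁺ is the cathode (higher E°), Br₂/Br⁻ the anode: E°cell = +1.54 − (+1.03) = +0.51 V, n = 2.
Overall: 2 Mn³⁺(aq) + 2 Br⁻(aq) → 2 Mn²⁺(aq) + Br₂(l)
Q = [Mn²⁺]^2 / ([Mn³⁺]^2·[Br⁻]^2); log Q = 3.046.
E = E° − (0.0592/n) log Q = +0.51 − (0.0592/2)(3.046) = +0.420 V.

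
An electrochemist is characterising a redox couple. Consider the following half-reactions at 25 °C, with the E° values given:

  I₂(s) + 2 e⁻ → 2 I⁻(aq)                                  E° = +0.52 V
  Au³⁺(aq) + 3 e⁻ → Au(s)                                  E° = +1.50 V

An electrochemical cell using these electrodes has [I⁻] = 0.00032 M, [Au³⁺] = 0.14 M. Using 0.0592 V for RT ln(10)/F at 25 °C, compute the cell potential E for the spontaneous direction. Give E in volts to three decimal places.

+0.756 V

Au³⁺/Au is the cathode (higher E°), I₂/I⁻ the anode: E°cell = +1.50 − (+0.52) = +0.98 V, n = 6.
Overall: 2 Au³⁺(aq) + 6 I⁻(aq) → 2 Au(s) + 3 I₂(s)
Q = 1 / ([Au³⁺]^2·[I⁻]^6); log Q = 22.677.
E = E° − (0.0592/n) log Q = +0.98 − (0.0592/6)(22.677) = +0.756 V.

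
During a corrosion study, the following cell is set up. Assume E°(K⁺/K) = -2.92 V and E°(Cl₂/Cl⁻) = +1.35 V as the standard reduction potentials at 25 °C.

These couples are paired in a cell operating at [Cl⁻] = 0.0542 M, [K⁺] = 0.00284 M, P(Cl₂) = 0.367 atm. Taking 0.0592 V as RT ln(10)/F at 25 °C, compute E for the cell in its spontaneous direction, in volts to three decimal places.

+4.483 V

Cl₂/Cl⁻ is the cathode (higher E°), K⁺/K the anode: E°cell = +1.35 − (-2.92) = +4.27 V, n = 2.
Overall: Cl₂(g) + 2 K(s) → 2 Cl⁻(aq) + 2 K⁺(aq)
Q = [Cl⁻]^2·[K⁺]^2 / (P(Cl₂)); log Q = -7.190.
E = E° − (0.0592/n) log Q = +4.27 − (0.0592/2)(-7.190) = +4.483 V.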